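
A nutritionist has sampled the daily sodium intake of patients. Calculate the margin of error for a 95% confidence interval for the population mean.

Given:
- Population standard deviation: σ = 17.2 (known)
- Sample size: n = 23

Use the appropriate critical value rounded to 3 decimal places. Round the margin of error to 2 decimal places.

The population standard deviation σ is known, so use the z-interval margin of error formula.

For 95% confidence, z* = 1.96 (from standard normal table)

Margin of error formula for z-interval: E = z* × σ/√n

E = 1.96 × 17.2/√23
  = 1.96 × 3.586448
  = 7.0294

Rounded to 2 decimal places:

7.03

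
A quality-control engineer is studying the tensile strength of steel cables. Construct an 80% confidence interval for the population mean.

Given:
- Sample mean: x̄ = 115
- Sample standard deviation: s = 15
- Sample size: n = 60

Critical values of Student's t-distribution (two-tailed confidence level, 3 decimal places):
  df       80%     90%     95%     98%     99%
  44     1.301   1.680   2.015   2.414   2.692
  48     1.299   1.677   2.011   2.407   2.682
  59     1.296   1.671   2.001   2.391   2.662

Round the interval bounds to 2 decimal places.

The population standard deviation σ is unknown (only the sample standard deviation s is given), so use a t-interval with df = n - 1 = 60 - 1 = 59.

For 80% confidence with df = 59, t* = 1.296 (from t-table)

Standard error: SE = s/√n = 15/√60 = 1.936492

Margin of error: E = t* × SE = 1.296 × 1.936492 = 2.5097

T-interval: x̄ ± E = 115 ± 2.5097 = (112.4903, 117.5097)

Rounded to 2 decimal places:

(112.49, 117.51)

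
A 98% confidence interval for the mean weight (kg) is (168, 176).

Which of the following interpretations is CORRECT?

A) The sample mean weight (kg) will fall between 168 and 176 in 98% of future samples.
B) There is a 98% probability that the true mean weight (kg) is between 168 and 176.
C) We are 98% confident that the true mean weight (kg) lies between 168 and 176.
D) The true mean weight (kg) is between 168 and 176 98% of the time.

A confidence interval represents our confidence in the procedure, not a probability statement about the parameter.

Key concept: If we repeated this sampling process many times and computed a 98% CI each time, about 98% of those intervals would contain the true population parameter.

For this specific interval (168, 176):
- Midpoint (point estimate): 172
- Margin of error: 4

The correct interpretation is the one stating confidence that the true parameter lies in the interval — option C.

C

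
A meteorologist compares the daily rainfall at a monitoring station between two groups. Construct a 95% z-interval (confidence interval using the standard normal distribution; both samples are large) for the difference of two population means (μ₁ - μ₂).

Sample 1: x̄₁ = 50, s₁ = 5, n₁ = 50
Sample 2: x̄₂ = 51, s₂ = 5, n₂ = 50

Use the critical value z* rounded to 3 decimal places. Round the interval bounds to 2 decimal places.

Both samples are large (n₁ = 50 ≥ 30, n₂ = 50 ≥ 30), so a z-interval for the difference of means applies.

Point estimate: x̄₁ - x̄₂ = 50 - 51 = -1

Standard error: SE = √(s₁²/n₁ + s₂²/n₂)
= √(5²/50 + 5²/50)
= √(0.500000 + 0.500000)
= 1.000000

For 95% confidence, z* = 1.96 (from standard normal table)
Margin of error: E = z* × SE = 1.96 × 1.000000 = 1.9600

Z-interval: (x̄₁ - x̄₂) ± E = -1 ± 1.9600 = (-2.9600, 0.9600)

Rounded to 2 decimal places:

(-2.96, 0.96)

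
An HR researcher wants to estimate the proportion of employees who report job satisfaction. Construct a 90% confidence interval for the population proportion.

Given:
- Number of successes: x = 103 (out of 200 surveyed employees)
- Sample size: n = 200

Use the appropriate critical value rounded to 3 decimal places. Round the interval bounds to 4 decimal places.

Sample proportion: p̂ = 103/200 = 0.515000

Check conditions for normal approximation:
  np̂ = 103 ≥ 10 ✓
  n(1-p̂) = 97 ≥ 10 ✓

The sample is large enough, so use a z-interval (normal approximation) for the proportion.

For 90% confidence, z* = 1.645 (from standard normal table)

Standard error: SE = √(p̂(1-p̂)/n) = √(0.515000×0.485000/200) = 0.03533943

Margin of error: E = z* × SE = 1.645 × 0.03533943 = 0.058133

Z-interval: p̂ ± E = 0.515000 ± 0.058133 = (0.456867, 0.573133)

Rounded to 4 decimal places:

(0.4569, 0.5731)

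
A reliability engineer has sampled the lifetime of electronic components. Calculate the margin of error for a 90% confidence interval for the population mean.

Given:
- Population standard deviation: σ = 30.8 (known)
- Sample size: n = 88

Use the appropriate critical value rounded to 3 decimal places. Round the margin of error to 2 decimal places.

The population standard deviation σ is known, so use the z-interval margin of error formula.

For 90% confidence, z* = 1.645 (from standard normal table)

Margin of error formula for z-interval: E = z* × σ/√n

E = 1.645 × 30.8/√88
  = 1.645 × 3.283291
  = 5.4010

Rounded to 2 decimal places:

5.40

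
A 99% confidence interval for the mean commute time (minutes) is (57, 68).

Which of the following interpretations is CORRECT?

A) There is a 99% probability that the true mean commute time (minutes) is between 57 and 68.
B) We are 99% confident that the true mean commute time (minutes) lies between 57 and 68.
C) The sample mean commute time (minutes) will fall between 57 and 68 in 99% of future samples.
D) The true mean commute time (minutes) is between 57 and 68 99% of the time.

A confidence interval represents our confidence in the procedure, not a probability statement about the parameter.

Key concept: If we repeated this sampling process many times and computed a 99% CI each time, about 99% of those intervals would contain the true population parameter.

For this specific interval (57, 68):
- Midpoint (point estimate): 62.5
- Margin of error: 5.5

The correct interpretation is the one stating confidence that the true parameter lies in the interval — option B.

B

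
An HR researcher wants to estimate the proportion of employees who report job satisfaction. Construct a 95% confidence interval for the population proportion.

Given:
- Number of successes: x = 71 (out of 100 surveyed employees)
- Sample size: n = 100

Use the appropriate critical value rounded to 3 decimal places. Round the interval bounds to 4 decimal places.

Sample proportion: p̂ = 71/100 = 0.710000

Check conditions for normal approximation:
  np̂ = 71 ≥ 10 ✓
  n(1-p̂) = 29 ≥ 10 ✓

The sample is large enough, so use a z-interval (normal approximation) for the proportion.

For 95% confidence, z* = 1.96 (from standard normal table)

Standard error: SE = √(p̂(1-p̂)/n) = √(0.710000×0.290000/100) = 0.04537621

Margin of error: E = z* × SE = 1.96 × 0.04537621 = 0.088937

Z-interval: p̂ ± E = 0.710000 ± 0.088937 = (0.621063, 0.798937)

Rounded to 4 decimal places:

(0.6211, 0.7989)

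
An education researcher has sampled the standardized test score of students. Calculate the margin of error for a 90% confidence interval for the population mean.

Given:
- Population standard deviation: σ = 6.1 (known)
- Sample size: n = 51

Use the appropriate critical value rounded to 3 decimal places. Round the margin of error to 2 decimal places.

The population standard deviation σ is known, so use the z-interval margin of error formula.

For 90% confidence, z* = 1.645 (from standard normal table)

Margin of error formula for z-interval: E = z* × σ/√n

E = 1.645 × 6.1/√51
  = 1.645 × 0.854171
  = 1.4051

Rounded to 2 decimal places:

1.41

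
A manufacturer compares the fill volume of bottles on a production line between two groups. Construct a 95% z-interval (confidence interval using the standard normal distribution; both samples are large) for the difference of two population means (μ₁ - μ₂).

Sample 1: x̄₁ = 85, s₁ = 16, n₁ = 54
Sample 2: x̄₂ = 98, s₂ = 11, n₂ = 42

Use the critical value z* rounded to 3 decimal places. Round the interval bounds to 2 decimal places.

Both samples are large (n₁ = 54 ≥ 30, n₂ = 42 ≥ 30), so a z-interval for the difference of means applies.

Point estimate: x̄₁ - x̄₂ = 85 - 98 = -13

Standard error: SE = √(s₁²/n₁ + s₂²/n₂)
= √(16²/54 + 11²/42)
= √(4.740741 + 2.880952)
= 2.760741

For 95% confidence, z* = 1.96 (from standard normal table)
Margin of error: E = z* × SE = 1.96 × 2.760741 = 5.4111

Z-interval: (x̄₁ - x̄₂) ± E = -13 ± 5.4111 = (-18.4111, -7.5889)

Rounded to 2 decimal places:

(-18.41, -7.59)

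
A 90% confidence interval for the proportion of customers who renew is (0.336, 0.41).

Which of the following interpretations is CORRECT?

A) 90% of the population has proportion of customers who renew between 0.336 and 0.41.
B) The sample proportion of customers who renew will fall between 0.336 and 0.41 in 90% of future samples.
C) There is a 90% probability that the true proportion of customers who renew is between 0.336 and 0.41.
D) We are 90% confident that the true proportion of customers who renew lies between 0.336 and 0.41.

A confidence interval represents our confidence in the procedure, not a probability statement about the parameter.

Key concept: If we repeated this sampling process many times and computed a 90% CI each time, about 90% of those intervals would contain the true population parameter.

For this specific interval (0.336, 0.41):
- Midpoint (point estimate): 0.373
- Margin of error: 0.037

The correct interpretation is the one stating confidence that the true parameter lies in the interval — option D.

D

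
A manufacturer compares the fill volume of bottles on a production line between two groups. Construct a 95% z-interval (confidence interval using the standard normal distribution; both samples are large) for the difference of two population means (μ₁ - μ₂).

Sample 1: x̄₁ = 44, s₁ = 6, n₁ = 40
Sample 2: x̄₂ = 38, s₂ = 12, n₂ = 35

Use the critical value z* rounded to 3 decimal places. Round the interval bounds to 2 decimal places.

Both samples are large (n₁ = 40 ≥ 30, n₂ = 35 ≥ 30), so a z-interval for the difference of means applies.

Point estimate: x̄₁ - x̄₂ = 44 - 38 = 6

Standard error: SE = √(s₁²/n₁ + s₂²/n₂)
= √(6²/40 + 12²/35)
= √(0.900000 + 4.114286)
= 2.239260

For 95% confidence, z* = 1.96 (from standard normal table)
Margin of error: E = z* × SE = 1.96 × 2.239260 = 4.3889

Z-interval: (x̄₁ - x̄₂) ± E = 6 ± 4.3889 = (1.6111, 10.3889)

Rounded to 2 decimal places:

(1.61, 10.39)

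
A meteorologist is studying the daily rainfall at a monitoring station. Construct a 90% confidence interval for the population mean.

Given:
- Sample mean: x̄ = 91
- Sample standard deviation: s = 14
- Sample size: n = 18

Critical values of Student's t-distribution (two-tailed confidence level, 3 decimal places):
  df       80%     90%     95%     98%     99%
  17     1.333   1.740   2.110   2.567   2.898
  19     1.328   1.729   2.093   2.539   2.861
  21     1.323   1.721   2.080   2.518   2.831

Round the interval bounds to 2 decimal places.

The population standard deviation σ is unknown (only the sample standard deviation s is given), so use a t-interval with df = n - 1 = 18 - 1 = 17.

For 90% confidence with df = 17, t* = 1.740 (from t-table)

Standard error: SE = s/√n = 14/√18 = 3.299832

Margin of error: E = t* × SE = 1.740 × 3.299832 = 5.7417

T-interval: x̄ ± E = 91 ± 5.7417 = (85.2583, 96.7417)

Rounded to 2 decimal places:

(85.26, 96.74)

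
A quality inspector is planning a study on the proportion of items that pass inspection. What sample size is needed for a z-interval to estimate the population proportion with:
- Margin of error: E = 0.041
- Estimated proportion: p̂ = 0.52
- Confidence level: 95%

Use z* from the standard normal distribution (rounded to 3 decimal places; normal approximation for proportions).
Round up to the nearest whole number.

Using z* for proportion z-interval (normal approximation).

For 95% confidence, z* = 1.96 (from standard normal table)

Sample size formula for proportion z-interval: n = z*²p̂(1-p̂)/E²

n = 1.96² × 0.52 × 0.48 / 0.041²
  = 3.8416 × 0.2496 / 0.001681
  = 570.4125

Round up to the nearest whole number: n = 571

571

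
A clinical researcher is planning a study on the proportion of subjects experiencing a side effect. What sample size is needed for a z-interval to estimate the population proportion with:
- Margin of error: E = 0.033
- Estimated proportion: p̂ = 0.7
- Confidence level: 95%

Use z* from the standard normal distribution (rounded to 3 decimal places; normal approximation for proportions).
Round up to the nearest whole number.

Using z* for proportion z-interval (normal approximation).

For 95% confidence, z* = 1.96 (from standard normal table)

Sample size formula for proportion z-interval: n = z*²p̂(1-p̂)/E²

n = 1.96² × 0.7 × 0.3 / 0.033²
  = 3.8416 × 0.21 / 0.001089
  = 740.8044

Round up to the nearest whole number: n = 741

741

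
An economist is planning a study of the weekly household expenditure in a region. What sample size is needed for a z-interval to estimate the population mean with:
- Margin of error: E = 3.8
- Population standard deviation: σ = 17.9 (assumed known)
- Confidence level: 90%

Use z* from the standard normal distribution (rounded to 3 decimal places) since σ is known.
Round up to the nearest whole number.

Using z* since population σ is known (z-interval formula).

For 90% confidence, z* = 1.645 (from standard normal table)

Sample size formula for z-interval: n = (z*σ/E)²

n = (1.645 × 17.9 / 3.8)²
  = (7.748816)²
  = 60.0441

Round up to the nearest whole number: n = 61

61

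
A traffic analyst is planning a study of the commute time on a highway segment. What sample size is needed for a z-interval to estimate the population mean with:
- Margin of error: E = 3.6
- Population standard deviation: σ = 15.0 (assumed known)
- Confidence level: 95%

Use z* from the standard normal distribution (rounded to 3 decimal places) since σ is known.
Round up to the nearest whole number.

Using z* since population σ is known (z-interval formula).

For 95% confidence, z* = 1.96 (from standard normal table)

Sample size formula for z-interval: n = (z*σ/E)²

n = (1.96 × 15.0 / 3.6)²
  = (8.166667)²
  = 66.6944

Round up to the nearest whole number: n = 67

67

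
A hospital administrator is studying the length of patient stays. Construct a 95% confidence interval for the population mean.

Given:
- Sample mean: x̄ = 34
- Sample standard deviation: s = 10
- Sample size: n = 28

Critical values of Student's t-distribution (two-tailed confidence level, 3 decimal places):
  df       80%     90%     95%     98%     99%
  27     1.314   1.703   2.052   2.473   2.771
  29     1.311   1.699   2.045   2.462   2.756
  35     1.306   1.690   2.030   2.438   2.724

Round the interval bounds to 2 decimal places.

The population standard deviation σ is unknown (only the sample standard deviation s is given), so use a t-interval with df = n - 1 = 28 - 1 = 27.

For 95% confidence with df = 27, t* = 2.052 (from t-table)

Standard error: SE = s/√n = 10/√28 = 1.889822

Margin of error: E = t* × SE = 2.052 × 1.889822 = 3.8779

T-interval: x̄ ± E = 34 ± 3.8779 = (30.1221, 37.8779)

Rounded to 2 decimal places:

(30.12, 37.88)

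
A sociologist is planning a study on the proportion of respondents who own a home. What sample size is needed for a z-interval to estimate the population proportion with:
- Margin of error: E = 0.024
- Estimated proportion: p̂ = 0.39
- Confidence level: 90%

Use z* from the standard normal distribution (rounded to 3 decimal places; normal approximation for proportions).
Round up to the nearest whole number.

Using z* for proportion z-interval (normal approximation).

For 90% confidence, z* = 1.645 (from standard normal table)

Sample size formula for proportion z-interval: n = z*²p̂(1-p̂)/E²

n = 1.645² × 0.39 × 0.61 / 0.024²
  = 2.706025 × 0.2379 / 0.000576
  = 1117.6447

Round up to the nearest whole number: n = 1118

1118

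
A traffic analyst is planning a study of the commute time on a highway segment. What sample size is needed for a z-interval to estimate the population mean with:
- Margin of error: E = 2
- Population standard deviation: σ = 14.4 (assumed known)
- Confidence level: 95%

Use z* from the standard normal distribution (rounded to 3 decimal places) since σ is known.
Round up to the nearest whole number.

Using z* since population σ is known (z-interval formula).

For 95% confidence, z* = 1.96 (from standard normal table)

Sample size formula for z-interval: n = (z*σ/E)²

n = (1.96 × 14.4 / 2)²
  = (14.112000)²
  = 199.1485

Round up to the nearest whole number: n = 200

200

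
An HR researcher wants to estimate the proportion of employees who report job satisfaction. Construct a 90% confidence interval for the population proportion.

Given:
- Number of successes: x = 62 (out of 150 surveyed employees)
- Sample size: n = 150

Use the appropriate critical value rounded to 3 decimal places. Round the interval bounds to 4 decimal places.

Sample proportion: p̂ = 62/150 = 0.413333

Check conditions for normal approximation:
  np̂ = 62 ≥ 10 ✓
  n(1-p̂) = 88 ≥ 10 ✓

The sample is large enough, so use a z-interval (normal approximation) for the proportion.

For 90% confidence, z* = 1.645 (from standard normal table)

Standard error: SE = √(p̂(1-p̂)/n) = √(0.413333×0.586667/150) = 0.04020687

Margin of error: E = z* × SE = 1.645 × 0.04020687 = 0.066140

Z-interval: p̂ ± E = 0.413333 ± 0.066140 = (0.347193, 0.479474)

Rounded to 4 decimal places:

(0.3472, 0.4795)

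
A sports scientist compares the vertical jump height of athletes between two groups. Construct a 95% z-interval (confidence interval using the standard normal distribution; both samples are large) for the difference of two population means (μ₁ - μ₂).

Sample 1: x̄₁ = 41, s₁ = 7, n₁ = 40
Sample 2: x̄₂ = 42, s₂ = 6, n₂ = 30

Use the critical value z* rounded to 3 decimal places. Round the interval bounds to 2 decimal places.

Both samples are large (n₁ = 40 ≥ 30, n₂ = 30 ≥ 30), so a z-interval for the difference of means applies.

Point estimate: x̄₁ - x̄₂ = 41 - 42 = -1

Standard error: SE = √(s₁²/n₁ + s₂²/n₂)
= √(7²/40 + 6²/30)
= √(1.225000 + 1.200000)
= 1.557241

For 95% confidence, z* = 1.96 (from standard normal table)
Margin of error: E = z* × SE = 1.96 × 1.557241 = 3.0522

Z-interval: (x̄₁ - x̄₂) ± E = -1 ± 3.0522 = (-4.0522, 2.0522)

Rounded to 2 decimal places:

(-4.05, 2.05)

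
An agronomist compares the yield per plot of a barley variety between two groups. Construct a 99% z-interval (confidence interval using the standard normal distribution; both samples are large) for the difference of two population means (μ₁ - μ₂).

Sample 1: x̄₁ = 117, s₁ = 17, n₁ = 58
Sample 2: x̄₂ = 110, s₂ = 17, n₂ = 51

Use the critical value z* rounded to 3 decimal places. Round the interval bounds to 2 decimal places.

Both samples are large (n₁ = 58 ≥ 30, n₂ = 51 ≥ 30), so a z-interval for the difference of means applies.

Point estimate: x̄₁ - x̄₂ = 117 - 110 = 7

Standard error: SE = √(s₁²/n₁ + s₂²/n₂)
= √(17²/58 + 17²/51)
= √(4.982759 + 5.666667)
= 3.263346

For 99% confidence, z* = 2.576 (from standard normal table)
Margin of error: E = z* × SE = 2.576 × 3.263346 = 8.4064

Z-interval: (x̄₁ - x̄₂) ± E = 7 ± 8.4064 = (-1.4064, 15.4064)

Rounded to 2 decimal places:

(-1.41, 15.41)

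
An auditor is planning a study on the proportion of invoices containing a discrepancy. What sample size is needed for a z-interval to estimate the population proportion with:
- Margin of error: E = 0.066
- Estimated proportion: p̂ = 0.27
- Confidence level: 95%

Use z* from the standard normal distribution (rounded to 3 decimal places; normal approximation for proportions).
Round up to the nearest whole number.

Using z* for proportion z-interval (normal approximation).

For 95% confidence, z* = 1.96 (from standard normal table)

Sample size formula for proportion z-interval: n = z*²p̂(1-p̂)/E²

n = 1.96² × 0.27 × 0.73 / 0.066²
  = 3.8416 × 0.1971 / 0.004356
  = 173.8245

Round up to the nearest whole number: n = 174

174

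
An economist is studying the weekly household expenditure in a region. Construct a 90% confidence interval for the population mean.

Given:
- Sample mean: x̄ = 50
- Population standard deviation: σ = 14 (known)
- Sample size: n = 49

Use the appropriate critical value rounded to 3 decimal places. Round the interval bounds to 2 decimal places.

The population standard deviation σ is known, so use a z-interval (standard normal critical value).

For 90% confidence, z* = 1.645 (from standard normal table)

Standard error: SE = σ/√n = 14/√49 = 2.000000

Margin of error: E = z* × SE = 1.645 × 2.000000 = 3.2900

Z-interval: x̄ ± E = 50 ± 3.2900 = (46.7100, 53.2900)

Rounded to 2 decimal places:

(46.71, 53.29)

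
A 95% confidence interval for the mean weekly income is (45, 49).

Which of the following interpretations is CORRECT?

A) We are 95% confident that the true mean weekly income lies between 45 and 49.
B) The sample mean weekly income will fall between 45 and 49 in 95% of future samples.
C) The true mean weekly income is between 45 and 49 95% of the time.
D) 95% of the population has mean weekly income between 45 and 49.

A confidence interval represents our confidence in the procedure, not a probability statement about the parameter.

Key concept: If we repeated this sampling process many times and computed a 95% CI each time, about 95% of those intervals would contain the true population parameter.

For this specific interval (45, 49):
- Midpoint (point estimate): 47
- Margin of error: 2

The correct interpretation is the one stating confidence that the true parameter lies in the interval — option A.

A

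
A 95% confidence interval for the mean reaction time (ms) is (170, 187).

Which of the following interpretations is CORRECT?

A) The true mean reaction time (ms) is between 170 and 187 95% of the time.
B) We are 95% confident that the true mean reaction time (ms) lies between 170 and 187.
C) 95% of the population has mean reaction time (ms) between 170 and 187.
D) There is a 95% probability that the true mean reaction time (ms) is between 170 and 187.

A confidence interval represents our confidence in the procedure, not a probability statement about the parameter.

Key concept: If we repeated this sampling process many times and computed a 95% CI each time, about 95% of those intervals would contain the true population parameter.

For this specific interval (170, 187):
- Midpoint (point estimate): 178.5
- Margin of error: 8.5

The correct interpretation is the one stating confidence that the true parameter lies in the interval — option B.

B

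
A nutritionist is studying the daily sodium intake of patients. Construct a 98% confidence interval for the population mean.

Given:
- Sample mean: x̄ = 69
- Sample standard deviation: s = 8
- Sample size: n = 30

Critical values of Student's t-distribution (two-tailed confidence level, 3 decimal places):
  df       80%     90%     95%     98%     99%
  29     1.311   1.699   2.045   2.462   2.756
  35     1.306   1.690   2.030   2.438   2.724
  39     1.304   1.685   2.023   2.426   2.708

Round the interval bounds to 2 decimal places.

The population standard deviation σ is unknown (only the sample standard deviation s is given), so use a t-interval with df = n - 1 = 30 - 1 = 29.

For 98% confidence with df = 29, t* = 2.462 (from t-table)

Standard error: SE = s/√n = 8/√30 = 1.460593

Margin of error: E = t* × SE = 2.462 × 1.460593 = 3.5960

T-interval: x̄ ± E = 69 ± 3.5960 = (65.4040, 72.5960)

Rounded to 2 decimal places:

(65.40, 72.60)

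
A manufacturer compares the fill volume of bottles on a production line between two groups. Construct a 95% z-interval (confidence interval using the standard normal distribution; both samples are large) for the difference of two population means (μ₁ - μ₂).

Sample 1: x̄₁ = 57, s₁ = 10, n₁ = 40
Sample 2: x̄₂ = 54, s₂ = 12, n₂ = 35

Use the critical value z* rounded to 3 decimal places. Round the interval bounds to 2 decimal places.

Both samples are large (n₁ = 40 ≥ 30, n₂ = 35 ≥ 30), so a z-interval for the difference of means applies.

Point estimate: x̄₁ - x̄₂ = 57 - 54 = 3

Standard error: SE = √(s₁²/n₁ + s₂²/n₂)
= √(10²/40 + 12²/35)
= √(2.500000 + 4.114286)
= 2.571825

For 95% confidence, z* = 1.96 (from standard normal table)
Margin of error: E = z* × SE = 1.96 × 2.571825 = 5.0408

Z-interval: (x̄₁ - x̄₂) ± E = 3 ± 5.0408 = (-2.0408, 8.0408)

Rounded to 2 decimal places:

(-2.04, 8.04)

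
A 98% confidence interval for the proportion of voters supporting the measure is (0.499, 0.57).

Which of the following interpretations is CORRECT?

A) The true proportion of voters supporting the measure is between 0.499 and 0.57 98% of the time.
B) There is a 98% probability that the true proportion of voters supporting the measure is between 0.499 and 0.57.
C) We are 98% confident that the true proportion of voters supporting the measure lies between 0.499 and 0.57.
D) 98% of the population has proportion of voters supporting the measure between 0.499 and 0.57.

A confidence interval represents our confidence in the procedure, not a probability statement about the parameter.

Key concept: If we repeated this sampling process many times and computed a 98% CI each time, about 98% of those intervals would contain the true population parameter.

For this specific interval (0.499, 0.57):
- Midpoint (point estimate): 0.5345
- Margin of error: 0.0355

The correct interpretation is the one stating confidence that the true parameter lies in the interval — option C.

C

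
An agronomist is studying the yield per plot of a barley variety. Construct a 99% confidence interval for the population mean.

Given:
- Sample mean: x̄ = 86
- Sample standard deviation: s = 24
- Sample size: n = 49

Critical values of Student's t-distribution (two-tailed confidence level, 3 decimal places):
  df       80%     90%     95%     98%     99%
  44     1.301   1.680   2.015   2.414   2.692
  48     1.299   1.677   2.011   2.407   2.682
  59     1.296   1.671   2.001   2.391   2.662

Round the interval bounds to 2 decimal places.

The population standard deviation σ is unknown (only the sample standard deviation s is given), so use a t-interval with df = n - 1 = 49 - 1 = 48.

For 99% confidence with df = 48, t* = 2.682 (from t-table)

Standard error: SE = s/√n = 24/√49 = 3.428571

Margin of error: E = t* × SE = 2.682 × 3.428571 = 9.1954

T-interval: x̄ ± E = 86 ± 9.1954 = (76.8046, 95.1954)

Rounded to 2 decimal places:

(76.80, 95.20)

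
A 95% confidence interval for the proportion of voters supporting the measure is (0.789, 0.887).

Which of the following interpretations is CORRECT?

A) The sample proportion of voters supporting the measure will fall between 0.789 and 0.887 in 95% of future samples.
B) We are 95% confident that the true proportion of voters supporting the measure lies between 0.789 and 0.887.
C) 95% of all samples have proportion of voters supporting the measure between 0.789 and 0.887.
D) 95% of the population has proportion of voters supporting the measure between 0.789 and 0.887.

A confidence interval represents our confidence in the procedure, not a probability statement about the parameter.

Key concept: If we repeated this sampling process many times and computed a 95% CI each time, about 95% of those intervals would contain the true population parameter.

For this specific interval (0.789, 0.887):
- Midpoint (point estimate): 0.838
- Margin of error: 0.049

The correct interpretation is the one stating confidence that the true parameter lies in the interval — option B.

B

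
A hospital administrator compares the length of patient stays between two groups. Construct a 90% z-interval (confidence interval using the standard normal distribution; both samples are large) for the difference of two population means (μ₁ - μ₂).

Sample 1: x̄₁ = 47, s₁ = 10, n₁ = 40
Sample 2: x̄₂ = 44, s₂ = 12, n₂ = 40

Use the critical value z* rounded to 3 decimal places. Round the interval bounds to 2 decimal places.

Both samples are large (n₁ = 40 ≥ 30, n₂ = 40 ≥ 30), so a z-interval for the difference of means applies.

Point estimate: x̄₁ - x̄₂ = 47 - 44 = 3

Standard error: SE = √(s₁²/n₁ + s₂²/n₂)
= √(10²/40 + 12²/40)
= √(2.500000 + 3.600000)
= 2.469818

For 90% confidence, z* = 1.645 (from standard normal table)
Margin of error: E = z* × SE = 1.645 × 2.469818 = 4.0629

Z-interval: (x̄₁ - x̄₂) ± E = 3 ± 4.0629 = (-1.0629, 7.0629)

Rounded to 2 decimal places:

(-1.06, 7.06)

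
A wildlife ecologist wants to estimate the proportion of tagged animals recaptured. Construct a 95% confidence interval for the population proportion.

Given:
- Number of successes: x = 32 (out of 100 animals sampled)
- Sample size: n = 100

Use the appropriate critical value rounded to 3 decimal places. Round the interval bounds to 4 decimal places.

Sample proportion: p̂ = 32/100 = 0.320000

Check conditions for normal approximation:
  np̂ = 32 ≥ 10 ✓
  n(1-p̂) = 68 ≥ 10 ✓

The sample is large enough, so use a z-interval (normal approximation) for the proportion.

For 95% confidence, z* = 1.96 (from standard normal table)

Standard error: SE = √(p̂(1-p̂)/n) = √(0.320000×0.680000/100) = 0.04664762

Margin of error: E = z* × SE = 1.96 × 0.04664762 = 0.091429

Z-interval: p̂ ± E = 0.320000 ± 0.091429 = (0.228571, 0.411429)

Rounded to 4 decimal places:

(0.2286, 0.4114)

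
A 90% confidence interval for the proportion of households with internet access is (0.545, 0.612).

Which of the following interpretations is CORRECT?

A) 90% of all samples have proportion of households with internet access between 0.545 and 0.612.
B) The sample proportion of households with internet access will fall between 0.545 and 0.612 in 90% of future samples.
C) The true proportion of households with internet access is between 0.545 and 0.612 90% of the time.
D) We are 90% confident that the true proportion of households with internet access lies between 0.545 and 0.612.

A confidence interval represents our confidence in the procedure, not a probability statement about the parameter.

Key concept: If we repeated this sampling process many times and computed a 90% CI each time, about 90% of those intervals would contain the true population parameter.

For this specific interval (0.545, 0.612):
- Midpoint (point estimate): 0.5785
- Margin of error: 0.0335

The correct interpretation is the one stating confidence that the true parameter lies in the interval — option D.

D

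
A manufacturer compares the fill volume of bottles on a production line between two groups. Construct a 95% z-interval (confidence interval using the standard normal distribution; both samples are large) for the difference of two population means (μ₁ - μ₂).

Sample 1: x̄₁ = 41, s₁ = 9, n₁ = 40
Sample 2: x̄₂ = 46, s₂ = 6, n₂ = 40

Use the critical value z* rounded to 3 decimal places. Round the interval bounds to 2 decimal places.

Both samples are large (n₁ = 40 ≥ 30, n₂ = 40 ≥ 30), so a z-interval for the difference of means applies.

Point estimate: x̄₁ - x̄₂ = 41 - 46 = -5

Standard error: SE = √(s₁²/n₁ + s₂²/n₂)
= √(9²/40 + 6²/40)
= √(2.025000 + 0.900000)
= 1.710263

For 95% confidence, z* = 1.96 (from standard normal table)
Margin of error: E = z* × SE = 1.96 × 1.710263 = 3.3521

Z-interval: (x̄₁ - x̄₂) ± E = -5 ± 3.3521 = (-8.3521, -1.6479)

Rounded to 2 decimal places:

(-8.35, -1.65)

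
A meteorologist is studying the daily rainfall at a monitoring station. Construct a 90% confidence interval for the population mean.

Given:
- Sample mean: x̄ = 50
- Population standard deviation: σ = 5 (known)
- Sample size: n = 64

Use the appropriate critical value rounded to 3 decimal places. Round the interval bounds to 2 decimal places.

The population standard deviation σ is known, so use a z-interval (standard normal critical value).

For 90% confidence, z* = 1.645 (from standard normal table)

Standard error: SE = σ/√n = 5/√64 = 0.625000

Margin of error: E = z* × SE = 1.645 × 0.625000 = 1.0281

Z-interval: x̄ ± E = 50 ± 1.0281 = (48.9719, 51.0281)

Rounded to 2 decimal places:

(48.97, 51.03)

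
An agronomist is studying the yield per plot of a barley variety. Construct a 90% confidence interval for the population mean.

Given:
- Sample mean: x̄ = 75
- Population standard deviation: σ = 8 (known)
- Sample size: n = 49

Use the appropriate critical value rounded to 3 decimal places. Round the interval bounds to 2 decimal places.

The population standard deviation σ is known, so use a z-interval (standard normal critical value).

For 90% confidence, z* = 1.645 (from standard normal table)

Standard error: SE = σ/√n = 8/√49 = 1.142857

Margin of error: E = z* × SE = 1.645 × 1.142857 = 1.8800

Z-interval: x̄ ± E = 75 ± 1.8800 = (73.1200, 76.8800)

Rounded to 2 decimal places:

(73.12, 76.88)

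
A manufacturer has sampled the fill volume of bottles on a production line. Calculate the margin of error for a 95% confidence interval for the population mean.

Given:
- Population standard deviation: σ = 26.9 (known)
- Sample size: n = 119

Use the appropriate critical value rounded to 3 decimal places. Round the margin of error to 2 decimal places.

The population standard deviation σ is known, so use the z-interval margin of error formula.

For 95% confidence, z* = 1.96 (from standard normal table)

Margin of error formula for z-interval: E = z* × σ/√n

E = 1.96 × 26.9/√119
  = 1.96 × 2.465919
  = 4.8332

Rounded to 2 decimal places:

4.83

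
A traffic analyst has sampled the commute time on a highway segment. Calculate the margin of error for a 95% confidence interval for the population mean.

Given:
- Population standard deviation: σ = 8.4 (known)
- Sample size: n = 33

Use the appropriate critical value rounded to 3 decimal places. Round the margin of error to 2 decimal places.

The population standard deviation σ is known, so use the z-interval margin of error formula.

For 95% confidence, z* = 1.96 (from standard normal table)

Margin of error formula for z-interval: E = z* × σ/√n

E = 1.96 × 8.4/√33
  = 1.96 × 1.462252
  = 2.8660

Rounded to 2 decimal places:

2.87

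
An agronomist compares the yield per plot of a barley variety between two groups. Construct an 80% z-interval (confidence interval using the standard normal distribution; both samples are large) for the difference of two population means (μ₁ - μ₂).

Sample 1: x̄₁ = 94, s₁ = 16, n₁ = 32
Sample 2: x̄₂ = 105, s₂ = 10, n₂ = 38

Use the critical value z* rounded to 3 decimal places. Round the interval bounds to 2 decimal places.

Both samples are large (n₁ = 32 ≥ 30, n₂ = 38 ≥ 30), so a z-interval for the difference of means applies.

Point estimate: x̄₁ - x̄₂ = 94 - 105 = -11

Standard error: SE = √(s₁²/n₁ + s₂²/n₂)
= √(16²/32 + 10²/38)
= √(8.000000 + 2.631579)
= 3.260610

For 80% confidence, z* = 1.282 (from standard normal table)
Margin of error: E = z* × SE = 1.282 × 3.260610 = 4.1801

Z-interval: (x̄₁ - x̄₂) ± E = -11 ± 4.1801 = (-15.1801, -6.8199)

Rounded to 2 decimal places:

(-15.18, -6.82)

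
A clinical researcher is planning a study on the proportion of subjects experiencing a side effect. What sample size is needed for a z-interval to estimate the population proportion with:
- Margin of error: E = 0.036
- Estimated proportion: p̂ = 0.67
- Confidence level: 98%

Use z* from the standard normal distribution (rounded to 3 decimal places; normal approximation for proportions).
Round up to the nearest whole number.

Using z* for proportion z-interval (normal approximation).

For 98% confidence, z* = 2.326 (from standard normal table)

Sample size formula for proportion z-interval: n = z*²p̂(1-p̂)/E²

n = 2.326² × 0.67 × 0.33 / 0.036²
  = 5.410276 × 0.2211 / 0.001296
  = 923.0031

Round up to the nearest whole number: n = 924

924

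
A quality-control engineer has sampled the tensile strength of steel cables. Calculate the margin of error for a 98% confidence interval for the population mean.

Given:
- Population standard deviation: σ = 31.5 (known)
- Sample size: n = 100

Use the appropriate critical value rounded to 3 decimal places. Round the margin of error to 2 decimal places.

The population standard deviation σ is known, so use the z-interval margin of error formula.

For 98% confidence, z* = 2.326 (from standard normal table)

Margin of error formula for z-interval: E = z* × σ/√n

E = 2.326 × 31.5/√100
  = 2.326 × 3.150000
  = 7.3269

Rounded to 2 decimal places:

7.33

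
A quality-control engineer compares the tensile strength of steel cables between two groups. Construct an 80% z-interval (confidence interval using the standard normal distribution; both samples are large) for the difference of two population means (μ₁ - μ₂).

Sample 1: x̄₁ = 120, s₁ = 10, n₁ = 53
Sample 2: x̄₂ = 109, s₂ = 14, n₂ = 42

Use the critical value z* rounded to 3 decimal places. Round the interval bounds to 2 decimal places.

Both samples are large (n₁ = 53 ≥ 30, n₂ = 42 ≥ 30), so a z-interval for the difference of means applies.

Point estimate: x̄₁ - x̄₂ = 120 - 109 = 11

Standard error: SE = √(s₁²/n₁ + s₂²/n₂)
= √(10²/53 + 14²/42)
= √(1.886792 + 4.666667)
= 2.559972

For 80% confidence, z* = 1.282 (from standard normal table)
Margin of error: E = z* × SE = 1.282 × 2.559972 = 3.2819

Z-interval: (x̄₁ - x̄₂) ± E = 11 ± 3.2819 = (7.7181, 14.2819)

Rounded to 2 decimal places:

(7.72, 14.28)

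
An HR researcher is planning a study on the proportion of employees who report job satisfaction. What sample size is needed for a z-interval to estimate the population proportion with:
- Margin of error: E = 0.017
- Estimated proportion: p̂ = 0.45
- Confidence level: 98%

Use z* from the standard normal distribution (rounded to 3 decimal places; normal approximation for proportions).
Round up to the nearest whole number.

Using z* for proportion z-interval (normal approximation).

For 98% confidence, z* = 2.326 (from standard normal table)

Sample size formula for proportion z-interval: n = z*²p̂(1-p̂)/E²

n = 2.326² × 0.45 × 0.55 / 0.017²
  = 5.410276 × 0.2475 / 0.000289
  = 4633.3679

Round up to the nearest whole number: n = 4634

4634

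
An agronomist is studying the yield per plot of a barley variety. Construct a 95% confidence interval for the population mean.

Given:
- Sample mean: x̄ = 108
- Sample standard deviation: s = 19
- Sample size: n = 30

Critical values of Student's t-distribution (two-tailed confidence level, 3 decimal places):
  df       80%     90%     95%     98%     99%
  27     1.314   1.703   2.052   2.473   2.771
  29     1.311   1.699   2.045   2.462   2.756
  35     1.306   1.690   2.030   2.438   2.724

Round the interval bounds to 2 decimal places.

The population standard deviation σ is unknown (only the sample standard deviation s is given), so use a t-interval with df = n - 1 = 30 - 1 = 29.

For 95% confidence with df = 29, t* = 2.045 (from t-table)

Standard error: SE = s/√n = 19/√30 = 3.468910

Margin of error: E = t* × SE = 2.045 × 3.468910 = 7.0939

T-interval: x̄ ± E = 108 ± 7.0939 = (100.9061, 115.0939)

Rounded to 2 decimal places:

(100.91, 115.09)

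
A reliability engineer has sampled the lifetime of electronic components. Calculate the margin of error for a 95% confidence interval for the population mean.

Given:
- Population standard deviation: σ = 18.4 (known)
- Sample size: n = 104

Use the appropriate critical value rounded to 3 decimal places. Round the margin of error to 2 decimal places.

The population standard deviation σ is known, so use the z-interval margin of error formula.

For 95% confidence, z* = 1.96 (from standard normal table)

Margin of error formula for z-interval: E = z* × σ/√n

E = 1.96 × 18.4/√104
  = 1.96 × 1.804268
  = 3.5364

Rounded to 2 decimal places:

3.54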